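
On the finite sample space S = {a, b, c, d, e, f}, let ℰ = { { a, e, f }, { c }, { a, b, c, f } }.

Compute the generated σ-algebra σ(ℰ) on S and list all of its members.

Seed the family with ℰ together with ∅ and S: { {}, { c }, { a, e, f }, { a, b, c, f }, S }.
Iteration 1: +5 →
  { d, e }  = S∖{ a, b, c, f }
  { b, c, d }  = S∖{ a, e, f }
  { a, c, e, f }  = { c } ∪ { a, e, f }
  { a, b, c, e, f }  = { a, e, f } ∪ { a, b, c, f }
  { a, b, d, e, f }  = S∖{ c }
  (now 10)
Iteration 2: 7 new —
  { d }  = S∖{ a, b, c, e, f }
  { b, d }  = S∖{ a, c, e, f }
  { c, d, e }  = { d, e } ∪ { c }
  { a, d, e, f }  = { d, e } ∪ { a, e, f }
  { b, c, d, e }  = { b, c, d } ∪ { d, e }
  { a, b, c, d, f }  = { b, c, d } ∪ { a, b, c, f }
  { a, c, d, e, f }  = { a, c, e, f } ∪ { d, e }
  (now 17)
Iteration 3: +7 →
  { b }  = S∖{ a, c, d, e, f }
  { e }  = S∖{ a, b, c, d, f }
  { a, f }  = S∖{ b, c, d, e }
  { b, c }  = S∖{ a, d, e, f }
  { c, d }  = { c } ∪ { d }
  { a, b, f }  = S∖{ c, d, e }
  { b, d, e }  = { d, e } ∪ { b, d }
  (now 24)
Iteration 4 (8 new):
  { b, e }  = { b } ∪ { e }
  { c, e }  = { e } ∪ { c }
  { a, c, f }  = S∖{ b, d, e }
  { a, d, f }  = { a, f } ∪ { d }
  { b, c, e }  = { e } ∪ { b, c }
  { a, b, d, f }  = { a, f } ∪ { b, d }
  { a, b, e, f }  = S∖{ c, d }
  { a, c, d, f }  = { c, d } ∪ { a, f }
  (now 32)
Iteration 5 adds nothing — fixpoint reached.

σ(ℰ) = { {}, { b }, { c }, { d }, { e }, { a, f }, { b, c }, { b, d }, { b, e }, { c, d }, { c, e }, { d, e }, { a, b, f }, { a, c, f }, { a, d, f }, { a, e, f }, { b, c, d }, { b, c, e }, { b, d, e }, { c, d, e }, { a, b, c, f }, { a, b, d, f }, { a, b, e, f }, { a, c, d, f }, { a, c, e, f }, { a, d, e, f }, { b, c, d, e }, { a, b, c, d, f }, { a, b, c, e, f }, { a, b, d, e, f }, { a, c, d, e, f }, S }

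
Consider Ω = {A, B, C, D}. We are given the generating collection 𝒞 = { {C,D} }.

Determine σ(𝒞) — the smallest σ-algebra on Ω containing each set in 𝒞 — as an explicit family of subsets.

Start: 𝒞 ∪ {∅, Ω} = { ∅, {C,D}, Ω }.
Iteration 1. New:
  {A,B}  = {C,D}ᶜ
  |family| = 4
Iteration 2: already closed under ᶜ and ∪.

Therefore σ(𝒞) = { ∅, {A,B}, {C,D}, Ω } (|σ(𝒞)| = 4).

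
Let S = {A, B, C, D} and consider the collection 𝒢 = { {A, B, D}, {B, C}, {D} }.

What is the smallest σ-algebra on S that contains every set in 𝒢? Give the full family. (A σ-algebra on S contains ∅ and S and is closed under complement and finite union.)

Answer: σ(𝒢) = { {}, {A}, {B}, {C}, {D}, {A, B}, {A, C}, {A, D}, {B, C}, {B, D}, {C, D}, {A, B, C}, {A, B, D}, {A, C, D}, {B, C, D}, S }

Check:
Initial family (5 sets): { {}, {D}, {B, C}, {A, B, D}, S }.
Step 1 (4 new):
  {C}  = {A, B, D}ᶜ
  {A, D}  = {B, C}ᶜ
  {A, B, C}  = {D}ᶜ
  {B, C, D}  = {B, C} ∪ {D}
  (now 9)
Step 2: 3 new —
  {A}  = {B, C, D}ᶜ
  {C, D}  = {C} ∪ {D}
  {A, C, D}  = {C} ∪ {A, D}
  (now 12)
Step 3 adds 3:
  {B}  = {A, C, D}ᶜ
  {A, B}  = {C, D}ᶜ
  {A, C}  = {C} ∪ {A}
  (now 15)
Step 4 (1 new):
  {B, D}  = {A, C}ᶜ
  (now 16)
Step 5: already closed under ᶜ and ∪.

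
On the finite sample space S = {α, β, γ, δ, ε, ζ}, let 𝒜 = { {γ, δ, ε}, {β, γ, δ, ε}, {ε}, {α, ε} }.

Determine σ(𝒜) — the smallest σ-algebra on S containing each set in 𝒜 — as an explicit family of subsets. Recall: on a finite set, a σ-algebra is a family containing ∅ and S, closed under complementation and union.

Take S₀ = 𝒜 ∪ {∅, S} = { {}, {ε}, {α, ε}, {γ, δ, ε}, {β, γ, δ, ε}, S }.
Step 1. New:
  {α, ζ}  = {β, γ, δ, ε}ᶜ
  {α, β, ζ}  = {γ, δ, ε}ᶜ
  {α, γ, δ, ε}  = {γ, δ, ε} ∪ {α, ε}
  {β, γ, δ, ζ}  = {α, ε}ᶜ
  {α, β, γ, δ, ε}  = {α, ε} ∪ {β, γ, δ, ε}
  {α, β, γ, δ, ζ}  = {ε}ᶜ
Step 2. New:
  {ζ}  = {α, β, γ, δ, ε}ᶜ
  {β, ζ}  = {α, γ, δ, ε}ᶜ
  {α, ε, ζ}  = {α, ζ} ∪ {ε}
  {α, β, ε, ζ}  = {ε} ∪ {α, β, ζ}
  {α, γ, δ, ε, ζ}  = {γ, δ, ε} ∪ {α, ζ}
  {β, γ, δ, ε, ζ}  = {γ, δ, ε} ∪ {β, γ, δ, ζ}
Step 3: +7 →
  {α}  = {β, γ, δ, ε, ζ}ᶜ
  {β}  = {α, γ, δ, ε, ζ}ᶜ
  {γ, δ}  = {α, β, ε, ζ}ᶜ
  {ε, ζ}  = {ε} ∪ {ζ}
  {β, γ, δ}  = {α, ε, ζ}ᶜ
  {β, ε, ζ}  = {β, ζ} ∪ {ε}
  {γ, δ, ε, ζ}  = {γ, δ, ε} ∪ {ζ}
Step 4 adds 7:
  {α, β}  = {γ, δ, ε, ζ}ᶜ
  {β, ε}  = {β} ∪ {ε}
  {α, β, ε}  = {β} ∪ {α, ε}
  {α, γ, δ}  = {β, ε, ζ}ᶜ
  {γ, δ, ζ}  = {γ, δ} ∪ {ζ}
  {α, β, γ, δ}  = {ε, ζ}ᶜ
  {α, γ, δ, ζ}  = {γ, δ} ∪ {α, ζ}
Step 5: stable.

Therefore σ(𝒜) = { {}, {α}, {β}, {ε}, {ζ}, {α, β}, {α, ε}, {α, ζ}, {β, ε}, {β, ζ}, {γ, δ}, {ε, ζ}, {α, β, ε}, {α, β, ζ}, {α, γ, δ}, {α, ε, ζ}, {β, γ, δ}, {β, ε, ζ}, {γ, δ, ε}, {γ, δ, ζ}, {α, β, γ, δ}, {α, β, ε, ζ}, {α, γ, δ, ε}, {α, γ, δ, ζ}, {β, γ, δ, ε}, {β, γ, δ, ζ}, {γ, δ, ε, ζ}, {α, β, γ, δ, ε}, {α, β, γ, δ, ζ}, {α, γ, δ, ε, ζ}, {β, γ, δ, ε, ζ}, S } (|σ(𝒜)| = 32).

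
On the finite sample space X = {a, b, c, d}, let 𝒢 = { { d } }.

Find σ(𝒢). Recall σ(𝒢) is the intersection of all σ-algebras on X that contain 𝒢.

Initial family (3 sets): { {}, { d }, X }.
Round 1 adds 1:
  { a, b, c }  = ᶜ of { d }
Round 2: already closed under ᶜ and ∪.

Therefore σ(𝒢) = { {}, { d }, { a, b, c }, X } (|σ(𝒢)| = 4).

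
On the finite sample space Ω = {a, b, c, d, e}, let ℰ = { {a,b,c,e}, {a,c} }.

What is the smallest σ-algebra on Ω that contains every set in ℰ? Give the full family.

|σ(ℰ)| = 8.  σ(ℰ) = { ∅, {d}, {a,c}, {b,e}, {a,c,d}, {b,d,e}, {a,b,c,e}, Ω }

Derivation:
Initial family (4 sets): { ∅, {a,c}, {a,b,c,e}, Ω }.
Step 1: +2 →
  {d}  = Ω∖{a,b,c,e}
  {b,d,e}  = Ω∖{a,c}
  |family| = 6
Step 2 (1 new):
  {a,c,d}  = {a,c} ∪ {d}
  |family| = 7
Step 3 adds 1:
  {b,e}  = Ω∖{a,c,d}
  |family| = 8
Step 4: closed — nothing new.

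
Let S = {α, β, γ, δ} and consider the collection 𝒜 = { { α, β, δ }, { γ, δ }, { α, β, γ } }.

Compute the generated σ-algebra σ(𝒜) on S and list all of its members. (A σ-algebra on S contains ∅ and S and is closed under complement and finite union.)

σ(𝒜) (8 sets): { {}, { γ }, { δ }, { α, β }, { γ, δ }, { α, β, γ }, { α, β, δ }, S }

Derivation:
Take S₀ = 𝒜 ∪ {∅, S} = { {}, { γ, δ }, { α, β, γ }, { α, β, δ }, S }.
Iteration 1 adds 3:
  { γ }  = S∖{ α, β, δ }
  { δ }  = S∖{ α, β, γ }
  { α, β }  = S∖{ γ, δ }
  (now 8)
Iteration 2: closed — nothing new.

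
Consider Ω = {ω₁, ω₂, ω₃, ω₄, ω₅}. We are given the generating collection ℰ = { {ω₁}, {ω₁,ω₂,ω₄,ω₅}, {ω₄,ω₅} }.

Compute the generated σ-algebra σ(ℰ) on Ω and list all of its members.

σ(ℰ) = { ∅, {ω₁}, {ω₂}, {ω₃}, {ω₁,ω₂}, {ω₁,ω₃}, {ω₂,ω₃}, {ω₄,ω₅}, {ω₁,ω₂,ω₃}, {ω₁,ω₄,ω₅}, {ω₂,ω₄,ω₅}, {ω₃,ω₄,ω₅}, {ω₁,ω₂,ω₄,ω₅}, {ω₁,ω₃,ω₄,ω₅}, {ω₂,ω₃,ω₄,ω₅}, Ω }

Trace:
Begin from { ∅, {ω₁}, {ω₄,ω₅}, {ω₁,ω₂,ω₄,ω₅}, Ω } (that is, ℰ plus ∅ and Ω).
Step 1: +4 →
  {ω₃}  = Ω∖{ω₁,ω₂,ω₄,ω₅}
  {ω₁,ω₂,ω₃}  = Ω∖{ω₄,ω₅}
  {ω₁,ω₄,ω₅}  = {ω₄,ω₅} ∪ {ω₁}
  {ω₂,ω₃,ω₄,ω₅}  = Ω∖{ω₁}
Step 2 adds 4:
  {ω₁,ω₃}  = {ω₃} ∪ {ω₁}
  {ω₂,ω₃}  = Ω∖{ω₁,ω₄,ω₅}
  {ω₃,ω₄,ω₅}  = {ω₄,ω₅} ∪ {ω₃}
  {ω₁,ω₃,ω₄,ω₅}  = {ω₁,ω₄,ω₅} ∪ {ω₃}
Step 3. New:
  {ω₂}  = Ω∖{ω₁,ω₃,ω₄,ω₅}
  {ω₁,ω₂}  = Ω∖{ω₃,ω₄,ω₅}
  {ω₂,ω₄,ω₅}  = Ω∖{ω₁,ω₃}
Step 4: closed — nothing new.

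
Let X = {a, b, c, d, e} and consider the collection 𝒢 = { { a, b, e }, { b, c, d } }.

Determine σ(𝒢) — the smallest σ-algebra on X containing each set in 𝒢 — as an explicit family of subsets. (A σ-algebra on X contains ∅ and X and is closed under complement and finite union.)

Start: 𝒢 ∪ {∅, X} = { {  }, { a, b, e }, { b, c, d }, X }.
Round 1. New:
  { a, e }  = { b, c, d }ᶜ
  { c, d }  = { a, b, e }ᶜ
  [6 total]
Round 2. New:
  { a, c, d, e }  = { c, d } ∪ { a, e }
  [7 total]
Round 3. New:
  { b }  = { a, c, d, e }ᶜ
  [8 total]
Round 4: closed — nothing new.

Hence σ(𝒢) has 8 members: { {  }, { b }, { a, e }, { c, d }, { a, b, e }, { b, c, d }, { a, c, d, e }, X }.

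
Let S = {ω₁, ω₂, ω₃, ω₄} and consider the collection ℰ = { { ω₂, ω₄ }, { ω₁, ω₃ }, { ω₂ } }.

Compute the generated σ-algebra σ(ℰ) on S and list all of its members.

|σ(ℰ)| = 8.  σ(ℰ) = { ∅, { ω₂ }, { ω₄ }, { ω₁, ω₃ }, { ω₂, ω₄ }, { ω₁, ω₂, ω₃ }, { ω₁, ω₃, ω₄ }, S }

Working:
Seed the family with ℰ together with ∅ and S: { ∅, { ω₂ }, { ω₁, ω₃ }, { ω₂, ω₄ }, S }.
Iteration 1 (2 new):
  { ω₁, ω₂, ω₃ }  = { ω₁, ω₃ } ∪ { ω₂ }
  { ω₁, ω₃, ω₄ }  = S∖{ ω₂ }
Iteration 2. New:
  { ω₄ }  = S∖{ ω₁, ω₂, ω₃ }
Iteration 3: already closed under ᶜ and ∪.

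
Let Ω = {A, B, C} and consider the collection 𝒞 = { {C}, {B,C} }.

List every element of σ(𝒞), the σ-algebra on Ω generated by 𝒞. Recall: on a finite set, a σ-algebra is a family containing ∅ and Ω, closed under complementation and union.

Start: 𝒞 ∪ {∅, Ω} = { {}, {C}, {B,C}, Ω }.
Round 1 adds 2:
  {A}  = ᶜ of {B,C}
  {A,B}  = ᶜ of {C}
Round 2 (1 new):
  {A,C}  = {C} ∪ {A}
Round 3. New:
  {B}  = ᶜ of {A,C}
Round 4: already closed under ᶜ and ∪.

|σ(𝒞)| = 8.  σ(𝒞) = { {}, {A}, {B}, {C}, {A,B}, {A,C}, {B,C}, Ω }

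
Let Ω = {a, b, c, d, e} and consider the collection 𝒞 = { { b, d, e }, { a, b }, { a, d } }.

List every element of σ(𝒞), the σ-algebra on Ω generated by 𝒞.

Seed the family with 𝒞 together with ∅ and Ω: { {  }, { a, b }, { a, d }, { b, d, e }, Ω }.
Pass 1: 5 new —
  { a, c }  = complement { b, d, e }
  { a, b, d }  = { a, d } ∪ { a, b }
  { b, c, e }  = complement { a, d }
  { c, d, e }  = complement { a, b }
  { a, b, d, e }  = { a, d } ∪ { b, d, e }
Pass 2. New:
  { c }  = complement { a, b, d, e }
  { c, e }  = complement { a, b, d }
  { a, b, c }  = { a, b } ∪ { a, c }
  { a, c, d }  = { a, d } ∪ { a, c }
  { a, b, c, d }  = { a, b, d } ∪ { a, c }
  { a, b, c, e }  = { a, b } ∪ { b, c, e }
  { a, c, d, e }  = { c, d, e } ∪ { a, d }
  { b, c, d, e }  = { c, d, e } ∪ { b, c, e }
Pass 3: 7 new —
  { a }  = complement { b, c, d, e }
  { b }  = complement { a, c, d, e }
  { d }  = complement { a, b, c, e }
  { e }  = complement { a, b, c, d }
  { b, e }  = complement { a, c, d }
  { d, e }  = complement { a, b, c }
  { a, c, e }  = { a, c } ∪ { c, e }
Pass 4. New:
  { a, e }  = { e } ∪ { a }
  { b, c }  = { b } ∪ { c }
  { b, d }  = complement { a, c, e }
  { c, d }  = { c } ∪ { d }
  { a, b, e }  = { b, e } ∪ { a, b }
  { a, d, e }  = { e } ∪ { a, d }
Pass 5 (1 new):
  { b, c, d }  = complement { a, e }
Pass 6: closed — nothing new.

|σ(𝒞)| = 32.  σ(𝒞) = { {  }, { a }, { b }, { c }, { d }, { e }, { a, b }, { a, c }, { a, d }, { a, e }, { b, c }, { b, d }, { b, e }, { c, d }, { c, e }, { d, e }, { a, b, c }, { a, b, d }, { a, b, e }, { a, c, d }, { a, c, e }, { a, d, e }, { b, c, d }, { b, c, e }, { b, d, e }, { c, d, e }, { a, b, c, d }, { a, b, c, e }, { a, b, d, e }, { a, c, d, e }, { b, c, d, e }, Ω }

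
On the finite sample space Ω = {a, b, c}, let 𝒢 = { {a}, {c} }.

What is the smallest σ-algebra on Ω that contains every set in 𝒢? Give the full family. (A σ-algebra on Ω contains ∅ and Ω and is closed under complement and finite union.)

|σ(𝒢)| = 8.  σ(𝒢) = { {}, {a}, {b}, {c}, {a,b}, {a,c}, {b,c}, Ω }

Trace:
Start: 𝒢 ∪ {∅, Ω} = { {}, {a}, {c}, Ω }.
Round 1. New:
  {a,b}  = complement {c}
  {a,c}  = {c} ∪ {a}
  {b,c}  = complement {a}
  |family| = 7
Round 2 adds 1:
  {b}  = complement {a,c}
  |family| = 8
Round 3: closed — nothing new.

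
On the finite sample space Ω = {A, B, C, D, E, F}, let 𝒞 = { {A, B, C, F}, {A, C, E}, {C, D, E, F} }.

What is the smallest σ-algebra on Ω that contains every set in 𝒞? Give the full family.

Initial family (5 sets): { {}, {A, C, E}, {A, B, C, F}, {C, D, E, F}, Ω }.
Iteration 1 adds 5:
  {A, B}  = Ω∖{C, D, E, F}
  {D, E}  = Ω∖{A, B, C, F}
  {B, D, F}  = Ω∖{A, C, E}
  {A, B, C, E, F}  = {A, C, E} ∪ {A, B, C, F}
  {A, C, D, E, F}  = {C, D, E, F} ∪ {A, C, E}
Iteration 2 adds 9:
  {B}  = Ω∖{A, C, D, E, F}
  {D}  = Ω∖{A, B, C, E, F}
  {A, B, C, E}  = {A, B} ∪ {A, C, E}
  {A, B, D, E}  = {A, B} ∪ {D, E}
  {A, B, D, F}  = {B, D, F} ∪ {A, B}
  {A, C, D, E}  = {A, C, E} ∪ {D, E}
  {B, D, E, F}  = {B, D, F} ∪ {D, E}
  {A, B, C, D, F}  = {B, D, F} ∪ {A, B, C, F}
  {B, C, D, E, F}  = {B, D, F} ∪ {C, D, E, F}
Iteration 3: 12 new —
  {A}  = Ω∖{B, C, D, E, F}
  {E}  = Ω∖{A, B, C, D, F}
  {A, C}  = Ω∖{B, D, E, F}
  {B, D}  = {B} ∪ {D}
  {B, F}  = Ω∖{A, C, D, E}
  {C, E}  = Ω∖{A, B, D, F}
  {C, F}  = Ω∖{A, B, D, E}
  {D, F}  = Ω∖{A, B, C, E}
  {A, B, D}  = {A, B} ∪ {D}
  {B, D, E}  = {B} ∪ {D, E}
  {A, B, C, D, E}  = {A, C, E} ∪ {A, B, D, E}
  {A, B, D, E, F}  = {B, D, F} ∪ {A, B, D, E}
Iteration 4: 25 new —
  {C}  = Ω∖{A, B, D, E, F}
  {F}  = Ω∖{A, B, C, D, E}
  {A, D}  = {A} ∪ {D}
  {A, E}  = {A} ∪ {E}
  {B, E}  = {B} ∪ {E}
  {A, B, C}  = {A, B} ∪ {A, C}
  {A, B, E}  = {A, B} ∪ {E}
  {A, B, F}  = {A, B} ∪ {B, F}
  {A, C, D}  = {A, C} ∪ {D}
  {A, C, F}  = Ω∖{B, D, E}
  {A, D, E}  = {A} ∪ {D, E}
  {A, D, F}  = {A} ∪ {D, F}
  {B, C, E}  = {B} ∪ {C, E}
  {B, C, F}  = {B} ∪ {C, F}
  {B, E, F}  = {B, F} ∪ {E}
  {C, D, E}  = {D, E} ∪ {C, E}
  {C, D, F}  = {C, F} ∪ {D}
  {C, E, F}  = Ω∖{A, B, D}
  {D, E, F}  = {E} ∪ {D, F}
  {A, B, C, D}  = {A, B, D} ∪ {A, C}
  {A, C, D, F}  = {A, C} ∪ {D, F}
  {A, C, E, F}  = Ω∖{B, D}
  {B, C, D, E}  = {C, E} ∪ {B, D}
  {B, C, D, F}  = {B, D, F} ∪ {C, F}
  {B, C, E, F}  = {B, F} ∪ {C, E}
Iteration 5: +8 →
  {A, F}  = Ω∖{B, C, D, E}
  {B, C}  = {B} ∪ {C}
  {C, D}  = {C} ∪ {D}
  {E, F}  = Ω∖{A, B, C, D}
  {A, E, F}  = {A, E} ∪ {F}
  {B, C, D}  = {C} ∪ {B, D}
  {A, B, E, F}  = {A, B} ∪ {B, E, F}
  {A, D, E, F}  = {D, E} ∪ {A, D, F}
After Iteration 6 the family is unchanged; done.

σ(𝒞) = { {}, {A}, {B}, {C}, {D}, {E}, {F}, {A, B}, {A, C}, {A, D}, {A, E}, {A, F}, {B, C}, {B, D}, {B, E}, {B, F}, {C, D}, {C, E}, {C, F}, {D, E}, {D, F}, {E, F}, {A, B, C}, {A, B, D}, {A, B, E}, {A, B, F}, {A, C, D}, {A, C, E}, {A, C, F}, {A, D, E}, {A, D, F}, {A, E, F}, {B, C, D}, {B, C, E}, {B, C, F}, {B, D, E}, {B, D, F}, {B, E, F}, {C, D, E}, {C, D, F}, {C, E, F}, {D, E, F}, {A, B, C, D}, {A, B, C, E}, {A, B, C, F}, {A, B, D, E}, {A, B, D, F}, {A, B, E, F}, {A, C, D, E}, {A, C, D, F}, {A, C, E, F}, {A, D, E, F}, {B, C, D, E}, {B, C, D, F}, {B, C, E, F}, {B, D, E, F}, {C, D, E, F}, {A, B, C, D, E}, {A, B, C, D, F}, {A, B, C, E, F}, {A, B, D, E, F}, {A, C, D, E, F}, {B, C, D, E, F}, Ω }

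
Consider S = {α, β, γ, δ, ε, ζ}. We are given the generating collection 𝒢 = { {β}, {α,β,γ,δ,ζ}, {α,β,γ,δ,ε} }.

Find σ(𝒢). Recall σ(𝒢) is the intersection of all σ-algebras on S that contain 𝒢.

Answer: σ(𝒢) = { ∅, {β}, {ε}, {ζ}, {β,ε}, {β,ζ}, {ε,ζ}, {α,γ,δ}, {β,ε,ζ}, {α,β,γ,δ}, {α,γ,δ,ε}, {α,γ,δ,ζ}, {α,β,γ,δ,ε}, {α,β,γ,δ,ζ}, {α,γ,δ,ε,ζ}, S }

Derivation:
Seed the family with 𝒢 together with ∅ and S: { ∅, {β}, {α,β,γ,δ,ε}, {α,β,γ,δ,ζ}, S }.
Iteration 1 adds 3:
  {ε}  = ᶜ of {α,β,γ,δ,ζ}
  {ζ}  = ᶜ of {α,β,γ,δ,ε}
  {α,γ,δ,ε,ζ}  = ᶜ of {β}
Iteration 2 adds 3:
  {β,ε}  = {β} ∪ {ε}
  {β,ζ}  = {β} ∪ {ζ}
  {ε,ζ}  = {ε} ∪ {ζ}
Iteration 3: +4 →
  {β,ε,ζ}  = {β,ε} ∪ {ε,ζ}
  {α,β,γ,δ}  = ᶜ of {ε,ζ}
  {α,γ,δ,ε}  = ᶜ of {β,ζ}
  {α,γ,δ,ζ}  = ᶜ of {β,ε}
Iteration 4 (1 new):
  {α,γ,δ}  = ᶜ of {β,ε,ζ}
Iteration 5: no new sets; the family is a σ-algebra.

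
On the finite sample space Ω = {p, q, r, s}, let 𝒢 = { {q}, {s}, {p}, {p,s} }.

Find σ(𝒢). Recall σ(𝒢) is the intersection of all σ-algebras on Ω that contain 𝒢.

|σ(𝒢)| = 16.  σ(𝒢) = { {}, {p}, {q}, {r}, {s}, {p,q}, {p,r}, {p,s}, {q,r}, {q,s}, {r,s}, {p,q,r}, {p,q,s}, {p,r,s}, {q,r,s}, Ω }

Check:
Start: 𝒢 ∪ {∅, Ω} = { {}, {p}, {q}, {s}, {p,s}, Ω }.
Pass 1. New:
  {p,q}  = {q} ∪ {p}
  {q,r}  = complement {p,s}
  {q,s}  = {s} ∪ {q}
  {p,q,r}  = complement {s}
  {p,q,s}  = {p,s} ∪ {q}
  {p,r,s}  = complement {q}
  {q,r,s}  = complement {p}
  (now 13)
Pass 2 adds 3:
  {r}  = complement {p,q,s}
  {p,r}  = complement {q,s}
  {r,s}  = complement {p,q}
  (now 16)
Pass 3: no new sets; the family is a σ-algebra.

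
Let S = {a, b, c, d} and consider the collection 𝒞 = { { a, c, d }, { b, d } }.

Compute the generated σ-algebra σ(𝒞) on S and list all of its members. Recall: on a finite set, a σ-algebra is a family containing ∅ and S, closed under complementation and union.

σ(𝒞) = { {  }, { b }, { d }, { a, c }, { b, d }, { a, b, c }, { a, c, d }, S }

Trace:
Begin from { {  }, { b, d }, { a, c, d }, S } (that is, 𝒞 plus ∅ and S).
Pass 1: 2 new —
  { b }  = { a, c, d }ᶜ
  { a, c }  = { b, d }ᶜ
  |family| = 6
Pass 2 adds 1:
  { a, b, c }  = { a, c } ∪ { b }
  |family| = 7
Pass 3: 1 new —
  { d }  = { a, b, c }ᶜ
  |family| = 8
Pass 4: stable.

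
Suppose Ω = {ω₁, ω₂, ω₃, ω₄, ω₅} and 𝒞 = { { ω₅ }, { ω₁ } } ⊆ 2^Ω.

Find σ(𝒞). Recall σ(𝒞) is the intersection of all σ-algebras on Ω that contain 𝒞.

Take S₀ = 𝒞 ∪ {∅, Ω} = { {}, { ω₁ }, { ω₅ }, Ω }.
Pass 1. New:
  { ω₁, ω₅ }  = { ω₁ } ∪ { ω₅ }
  { ω₁, ω₂, ω₃, ω₄ }  = { ω₅ }ᶜ
  { ω₂, ω₃, ω₄, ω₅ }  = { ω₁ }ᶜ
Pass 2: 1 new —
  { ω₂, ω₃, ω₄ }  = { ω₁, ω₅ }ᶜ
Pass 3: closed — nothing new.

Hence σ(𝒞) has 8 members: { {}, { ω₁ }, { ω₅ }, { ω₁, ω₅ }, { ω₂, ω₃, ω₄ }, { ω₁, ω₂, ω₃, ω₄ }, { ω₂, ω₃, ω₄, ω₅ }, Ω }.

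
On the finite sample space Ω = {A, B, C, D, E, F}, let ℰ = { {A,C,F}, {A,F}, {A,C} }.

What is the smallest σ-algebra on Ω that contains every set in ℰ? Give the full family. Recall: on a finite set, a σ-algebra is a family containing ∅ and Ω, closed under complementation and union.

σ(ℰ) = { {}, {A}, {C}, {F}, {A,C}, {A,F}, {C,F}, {A,C,F}, {B,D,E}, {A,B,D,E}, {B,C,D,E}, {B,D,E,F}, {A,B,C,D,E}, {A,B,D,E,F}, {B,C,D,E,F}, Ω }

Derivation:
Start: ℰ ∪ {∅, Ω} = { {}, {A,C}, {A,F}, {A,C,F}, Ω }.
Step 1: +3 →
  {B,D,E}  = ᶜ of {A,C,F}
  {B,C,D,E}  = ᶜ of {A,F}
  {B,D,E,F}  = ᶜ of {A,C}
  — 8 sets.
Step 2 adds 3:
  {A,B,C,D,E}  = {B,C,D,E} ∪ {A,C}
  {A,B,D,E,F}  = {B,D,E,F} ∪ {A,F}
  {B,C,D,E,F}  = {B,C,D,E} ∪ {B,D,E,F}
  — 11 sets.
Step 3: 3 new —
  {A}  = ᶜ of {B,C,D,E,F}
  {C}  = ᶜ of {A,B,D,E,F}
  {F}  = ᶜ of {A,B,C,D,E}
  — 14 sets.
Step 4 adds 2:
  {C,F}  = {C} ∪ {F}
  {A,B,D,E}  = {B,D,E} ∪ {A}
  — 16 sets.
Step 5 adds nothing — fixpoint reached.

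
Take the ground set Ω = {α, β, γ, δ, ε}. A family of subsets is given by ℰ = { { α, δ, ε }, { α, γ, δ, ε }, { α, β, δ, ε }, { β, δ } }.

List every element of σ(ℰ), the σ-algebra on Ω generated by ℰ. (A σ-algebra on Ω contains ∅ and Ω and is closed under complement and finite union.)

σ(ℰ) = { ∅, { β }, { γ }, { δ }, { α, ε }, { β, γ }, { β, δ }, { γ, δ }, { α, β, ε }, { α, γ, ε }, { α, δ, ε }, { β, γ, δ }, { α, β, γ, ε }, { α, β, δ, ε }, { α, γ, δ, ε }, Ω }

Derivation:
Initial family (6 sets): { ∅, { β, δ }, { α, δ, ε }, { α, β, δ, ε }, { α, γ, δ, ε }, Ω }.
Round 1 (4 new):
  { β }  = { α, γ, δ, ε }ᶜ
  { γ }  = { α, β, δ, ε }ᶜ
  { β, γ }  = { α, δ, ε }ᶜ
  { α, γ, ε }  = { β, δ }ᶜ
  — 10 sets.
Round 2: +2 →
  { β, γ, δ }  = { γ } ∪ { β, δ }
  { α, β, γ, ε }  = { α, γ, ε } ∪ { β }
  — 12 sets.
Round 3: 2 new —
  { δ }  = { α, β, γ, ε }ᶜ
  { α, ε }  = { β, γ, δ }ᶜ
  — 14 sets.
Round 4: 2 new —
  { γ, δ }  = { γ } ∪ { δ }
  { α, β, ε }  = { α, ε } ∪ { β }
  — 16 sets.
Round 5: closed — nothing new.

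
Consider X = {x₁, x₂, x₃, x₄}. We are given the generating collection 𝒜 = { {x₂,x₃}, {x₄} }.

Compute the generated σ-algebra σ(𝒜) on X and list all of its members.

Begin from { {}, {x₄}, {x₂,x₃}, X } (that is, 𝒜 plus ∅ and X).
Round 1. New:
  {x₁,x₄}  = X∖{x₂,x₃}
  {x₁,x₂,x₃}  = X∖{x₄}
  {x₂,x₃,x₄}  = {x₄} ∪ {x₂,x₃}
  — 7 sets.
Round 2 (1 new):
  {x₁}  = X∖{x₂,x₃,x₄}
  — 8 sets.
Round 3: closed — nothing new.

|σ(𝒜)| = 8.  σ(𝒜) = { {}, {x₁}, {x₄}, {x₁,x₄}, {x₂,x₃}, {x₁,x₂,x₃}, {x₂,x₃,x₄}, X }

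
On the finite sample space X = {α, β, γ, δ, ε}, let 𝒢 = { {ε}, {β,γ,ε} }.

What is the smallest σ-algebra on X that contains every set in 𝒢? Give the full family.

Take S₀ = 𝒢 ∪ {∅, X} = { {}, {ε}, {β,γ,ε}, X }.
Step 1 adds 2:
  {α,δ}  = {β,γ,ε}ᶜ
  {α,β,γ,δ}  = {ε}ᶜ
  |family| = 6
Step 2: +1 →
  {α,δ,ε}  = {α,δ} ∪ {ε}
  |family| = 7
Step 3: 1 new —
  {β,γ}  = {α,δ,ε}ᶜ
  |family| = 8
Step 4: already closed under ᶜ and ∪.

Therefore σ(𝒢) = { {}, {ε}, {α,δ}, {β,γ}, {α,δ,ε}, {β,γ,ε}, {α,β,γ,δ}, X } (|σ(𝒢)| = 8).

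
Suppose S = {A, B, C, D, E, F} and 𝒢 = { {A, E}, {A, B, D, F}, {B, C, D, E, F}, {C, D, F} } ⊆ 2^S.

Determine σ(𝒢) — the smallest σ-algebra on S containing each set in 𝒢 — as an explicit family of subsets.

|σ(𝒢)| = 32.  σ(𝒢) = { ∅, {A}, {B}, {C}, {E}, {A, B}, {A, C}, {A, E}, {B, C}, {B, E}, {C, E}, {D, F}, {A, B, C}, {A, B, E}, {A, C, E}, {A, D, F}, {B, C, E}, {B, D, F}, {C, D, F}, {D, E, F}, {A, B, C, E}, {A, B, D, F}, {A, C, D, F}, {A, D, E, F}, {B, C, D, F}, {B, D, E, F}, {C, D, E, F}, {A, B, C, D, F}, {A, B, D, E, F}, {A, C, D, E, F}, {B, C, D, E, F}, S }

Trace:
Begin from { ∅, {A, E}, {C, D, F}, {A, B, D, F}, {B, C, D, E, F}, S } (that is, 𝒢 plus ∅ and S).
Iteration 1: 7 new —
  {A}  = ᶜ of {B, C, D, E, F}
  {C, E}  = ᶜ of {A, B, D, F}
  {A, B, E}  = ᶜ of {C, D, F}
  {B, C, D, F}  = ᶜ of {A, E}
  {A, B, C, D, F}  = {A, B, D, F} ∪ {C, D, F}
  {A, B, D, E, F}  = {A, B, D, F} ∪ {A, E}
  {A, C, D, E, F}  = {A, E} ∪ {C, D, F}
Iteration 2. New:
  {B}  = ᶜ of {A, C, D, E, F}
  {C}  = ᶜ of {A, B, D, E, F}
  {E}  = ᶜ of {A, B, C, D, F}
  {A, C, E}  = {A, E} ∪ {C, E}
  {A, B, C, E}  = {A, B, E} ∪ {C, E}
  {A, C, D, F}  = {C, D, F} ∪ {A}
  {C, D, E, F}  = {C, E} ∪ {C, D, F}
Iteration 3: 7 new —
  {A, B}  = ᶜ of {C, D, E, F}
  {A, C}  = {C} ∪ {A}
  {B, C}  = {B} ∪ {C}
  {B, E}  = ᶜ of {A, C, D, F}
  {D, F}  = ᶜ of {A, B, C, E}
  {B, C, E}  = {B} ∪ {C, E}
  {B, D, F}  = ᶜ of {A, C, E}
Iteration 4 (5 new):
  {A, B, C}  = {A, B} ∪ {C}
  {A, D, F}  = ᶜ of {B, C, E}
  {D, E, F}  = {E} ∪ {D, F}
  {A, D, E, F}  = ᶜ of {B, C}
  {B, D, E, F}  = ᶜ of {A, C}
After Iteration 5 the family is unchanged; done.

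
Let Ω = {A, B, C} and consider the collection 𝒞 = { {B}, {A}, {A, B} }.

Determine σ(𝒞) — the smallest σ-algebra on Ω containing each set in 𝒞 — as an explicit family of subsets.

Seed the family with 𝒞 together with ∅ and Ω: { {}, {A}, {B}, {A, B}, Ω }.
Iteration 1 (3 new):
  {C}  = {A, B}ᶜ
  {A, C}  = {B}ᶜ
  {B, C}  = {A}ᶜ
  |family| = 8
Iteration 2: already closed under ᶜ and ∪.

Hence σ(𝒞) has 8 members: { {}, {A}, {B}, {C}, {A, B}, {A, C}, {B, C}, Ω }.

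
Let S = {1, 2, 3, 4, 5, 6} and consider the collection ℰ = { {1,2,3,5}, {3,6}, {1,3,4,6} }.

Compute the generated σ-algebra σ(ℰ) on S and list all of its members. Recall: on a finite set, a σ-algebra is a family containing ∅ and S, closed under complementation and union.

Start: ℰ ∪ {∅, S} = { ∅, {3,6}, {1,2,3,5}, {1,3,4,6}, S }.
Round 1. New:
  {2,5}  = {1,3,4,6}ᶜ
  {4,6}  = {1,2,3,5}ᶜ
  {1,2,4,5}  = {3,6}ᶜ
  {1,2,3,5,6}  = {3,6} ∪ {1,2,3,5}
  — 9 sets.
Round 2: +6 →
  {4}  = {1,2,3,5,6}ᶜ
  {3,4,6}  = {3,6} ∪ {4,6}
  {2,3,5,6}  = {2,5} ∪ {3,6}
  {2,4,5,6}  = {2,5} ∪ {4,6}
  {1,2,3,4,5}  = {1,2,4,5} ∪ {1,2,3,5}
  {1,2,4,5,6}  = {1,2,4,5} ∪ {4,6}
  — 15 sets.
Round 3. New:
  {3}  = {1,2,4,5,6}ᶜ
  {6}  = {1,2,3,4,5}ᶜ
  {1,3}  = {2,4,5,6}ᶜ
  {1,4}  = {2,3,5,6}ᶜ
  {1,2,5}  = {3,4,6}ᶜ
  {2,4,5}  = {2,5} ∪ {4}
  {2,3,4,5,6}  = {2,5} ∪ {3,4,6}
  — 22 sets.
Round 4: 9 new —
  {1}  = {2,3,4,5,6}ᶜ
  {3,4}  = {3} ∪ {4}
  {1,3,4}  = {1,4} ∪ {1,3}
  {1,3,6}  = {2,4,5}ᶜ
  {1,4,6}  = {1,4} ∪ {4,6}
  {2,3,5}  = {2,5} ∪ {3}
  {2,5,6}  = {2,5} ∪ {6}
  {1,2,5,6}  = {6} ∪ {1,2,5}
  {2,3,4,5}  = {2,4,5} ∪ {3}
  — 31 sets.
Round 5: +1 →
  {1,6}  = {2,3,4,5}ᶜ
  — 32 sets.
Round 6: already closed under ᶜ and ∪.

σ(ℰ) = { ∅, {1}, {3}, {4}, {6}, {1,3}, {1,4}, {1,6}, {2,5}, {3,4}, {3,6}, {4,6}, {1,2,5}, {1,3,4}, {1,3,6}, {1,4,6}, {2,3,5}, {2,4,5}, {2,5,6}, {3,4,6}, {1,2,3,5}, {1,2,4,5}, {1,2,5,6}, {1,3,4,6}, {2,3,4,5}, {2,3,5,6}, {2,4,5,6}, {1,2,3,4,5}, {1,2,3,5,6}, {1,2,4,5,6}, {2,3,4,5,6}, S }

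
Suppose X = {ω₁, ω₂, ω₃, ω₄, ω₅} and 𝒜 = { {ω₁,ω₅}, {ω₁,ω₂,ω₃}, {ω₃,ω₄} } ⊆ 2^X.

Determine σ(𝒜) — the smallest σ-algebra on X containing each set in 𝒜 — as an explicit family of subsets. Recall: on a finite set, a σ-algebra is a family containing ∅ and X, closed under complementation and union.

Seed the family with 𝒜 together with ∅ and X: { {}, {ω₁,ω₅}, {ω₃,ω₄}, {ω₁,ω₂,ω₃}, X }.
Round 1 adds 6:
  {ω₄,ω₅}  = ᶜ of {ω₁,ω₂,ω₃}
  {ω₁,ω₂,ω₅}  = ᶜ of {ω₃,ω₄}
  {ω₂,ω₃,ω₄}  = ᶜ of {ω₁,ω₅}
  {ω₁,ω₂,ω₃,ω₄}  = {ω₃,ω₄} ∪ {ω₁,ω₂,ω₃}
  {ω₁,ω₂,ω₃,ω₅}  = {ω₁,ω₂,ω₃} ∪ {ω₁,ω₅}
  {ω₁,ω₃,ω₄,ω₅}  = {ω₃,ω₄} ∪ {ω₁,ω₅}
  — 11 sets.
Round 2: +7 →
  {ω₂}  = ᶜ of {ω₁,ω₃,ω₄,ω₅}
  {ω₄}  = ᶜ of {ω₁,ω₂,ω₃,ω₅}
  {ω₅}  = ᶜ of {ω₁,ω₂,ω₃,ω₄}
  {ω₁,ω₄,ω₅}  = {ω₄,ω₅} ∪ {ω₁,ω₅}
  {ω₃,ω₄,ω₅}  = {ω₃,ω₄} ∪ {ω₄,ω₅}
  {ω₁,ω₂,ω₄,ω₅}  = {ω₄,ω₅} ∪ {ω₁,ω₂,ω₅}
  {ω₂,ω₃,ω₄,ω₅}  = {ω₂,ω₃,ω₄} ∪ {ω₄,ω₅}
  — 18 sets.
Round 3 adds 7:
  {ω₁}  = ᶜ of {ω₂,ω₃,ω₄,ω₅}
  {ω₃}  = ᶜ of {ω₁,ω₂,ω₄,ω₅}
  {ω₁,ω₂}  = ᶜ of {ω₃,ω₄,ω₅}
  {ω₂,ω₃}  = ᶜ of {ω₁,ω₄,ω₅}
  {ω₂,ω₄}  = {ω₄} ∪ {ω₂}
  {ω₂,ω₅}  = {ω₂} ∪ {ω₅}
  {ω₂,ω₄,ω₅}  = {ω₄,ω₅} ∪ {ω₂}
  — 25 sets.
Round 4: +7 →
  {ω₁,ω₃}  = ᶜ of {ω₂,ω₄,ω₅}
  {ω₁,ω₄}  = {ω₄} ∪ {ω₁}
  {ω₃,ω₅}  = {ω₅} ∪ {ω₃}
  {ω₁,ω₂,ω₄}  = {ω₁,ω₂} ∪ {ω₄}
  {ω₁,ω₃,ω₄}  = ᶜ of {ω₂,ω₅}
  {ω₁,ω₃,ω₅}  = ᶜ of {ω₂,ω₄}
  {ω₂,ω₃,ω₅}  = {ω₂,ω₅} ∪ {ω₃}
  — 32 sets.
After Round 5 the family is unchanged; done.

σ(𝒜) = { {}, {ω₁}, {ω₂}, {ω₃}, {ω₄}, {ω₅}, {ω₁,ω₂}, {ω₁,ω₃}, {ω₁,ω₄}, {ω₁,ω₅}, {ω₂,ω₃}, {ω₂,ω₄}, {ω₂,ω₅}, {ω₃,ω₄}, {ω₃,ω₅}, {ω₄,ω₅}, {ω₁,ω₂,ω₃}, {ω₁,ω₂,ω₄}, {ω₁,ω₂,ω₅}, {ω₁,ω₃,ω₄}, {ω₁,ω₃,ω₅}, {ω₁,ω₄,ω₅}, {ω₂,ω₃,ω₄}, {ω₂,ω₃,ω₅}, {ω₂,ω₄,ω₅}, {ω₃,ω₄,ω₅}, {ω₁,ω₂,ω₃,ω₄}, {ω₁,ω₂,ω₃,ω₅}, {ω₁,ω₂,ω₄,ω₅}, {ω₁,ω₃,ω₄,ω₅}, {ω₂,ω₃,ω₄,ω₅}, X }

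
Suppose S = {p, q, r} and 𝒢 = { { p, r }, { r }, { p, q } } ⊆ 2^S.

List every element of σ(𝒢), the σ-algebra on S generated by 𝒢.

Start: 𝒢 ∪ {∅, S} = { {  }, { r }, { p, q }, { p, r }, S }.
Iteration 1: +1 →
  { q }  = { p, r }ᶜ
  [6 total]
Iteration 2: 1 new —
  { q, r }  = { r } ∪ { q }
  [7 total]
Iteration 3 (1 new):
  { p }  = { q, r }ᶜ
  [8 total]
After Iteration 4 the family is unchanged; done.

Hence σ(𝒢) has 8 members: { {  }, { p }, { q }, { r }, { p, q }, { p, r }, { q, r }, S }.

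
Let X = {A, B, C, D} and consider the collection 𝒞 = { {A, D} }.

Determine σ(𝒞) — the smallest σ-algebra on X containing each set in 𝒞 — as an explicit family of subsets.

|σ(𝒞)| = 4.  σ(𝒞) = { {}, {A, D}, {B, C}, X }

Check:
Begin from { {}, {A, D}, X } (that is, 𝒞 plus ∅ and X).
Step 1 adds 1:
  {B, C}  = X∖{A, D}
  [4 total]
Step 2: no new sets; the family is a σ-algebra.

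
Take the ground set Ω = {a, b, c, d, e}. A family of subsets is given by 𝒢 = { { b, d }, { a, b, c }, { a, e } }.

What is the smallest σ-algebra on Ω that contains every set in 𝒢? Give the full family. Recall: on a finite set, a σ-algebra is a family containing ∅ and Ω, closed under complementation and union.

σ(𝒢) (32 sets): { {}, { a }, { b }, { c }, { d }, { e }, { a, b }, { a, c }, { a, d }, { a, e }, { b, c }, { b, d }, { b, e }, { c, d }, { c, e }, { d, e }, { a, b, c }, { a, b, d }, { a, b, e }, { a, c, d }, { a, c, e }, { a, d, e }, { b, c, d }, { b, c, e }, { b, d, e }, { c, d, e }, { a, b, c, d }, { a, b, c, e }, { a, b, d, e }, { a, c, d, e }, { b, c, d, e }, Ω }

Check:
Initial family (5 sets): { {}, { a, e }, { b, d }, { a, b, c }, Ω }.
Step 1 adds 6:
  { d, e }  = complement { a, b, c }
  { a, c, e }  = complement { b, d }
  { b, c, d }  = complement { a, e }
  { a, b, c, d }  = { a, b, c } ∪ { b, d }
  { a, b, c, e }  = { a, b, c } ∪ { a, e }
  { a, b, d, e }  = { a, e } ∪ { b, d }
  |family| = 11
Step 2 adds 7:
  { c }  = complement { a, b, d, e }
  { d }  = complement { a, b, c, e }
  { e }  = complement { a, b, c, d }
  { a, d, e }  = { d, e } ∪ { a, e }
  { b, d, e }  = { d, e } ∪ { b, d }
  { a, c, d, e }  = { a, c, e } ∪ { d, e }
  { b, c, d, e }  = { b, c, d } ∪ { d, e }
  |family| = 18
Step 3 adds 7:
  { a }  = complement { b, c, d, e }
  { b }  = complement { a, c, d, e }
  { a, c }  = complement { b, d, e }
  { b, c }  = complement { a, d, e }
  { c, d }  = { c } ∪ { d }
  { c, e }  = { c } ∪ { e }
  { c, d, e }  = { d, e } ∪ { c }
  |family| = 25
Step 4 adds 7:
  { a, b }  = complement { c, d, e }
  { a, d }  = { d } ∪ { a }
  { b, e }  = { b } ∪ { e }
  { a, b, d }  = complement { c, e }
  { a, b, e }  = complement { c, d }
  { a, c, d }  = { c, d } ∪ { a, c }
  { b, c, e }  = { b } ∪ { c, e }
  |family| = 32
Step 5: closed — nothing new.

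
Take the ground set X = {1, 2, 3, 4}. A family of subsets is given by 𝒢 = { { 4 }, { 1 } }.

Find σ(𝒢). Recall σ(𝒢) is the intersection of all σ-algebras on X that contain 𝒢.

Start: 𝒢 ∪ {∅, X} = { ∅, { 1 }, { 4 }, X }.
Iteration 1. New:
  { 1, 4 }  = { 4 } ∪ { 1 }
  { 1, 2, 3 }  = X∖{ 4 }
  { 2, 3, 4 }  = X∖{ 1 }
  [7 total]
Iteration 2. New:
  { 2, 3 }  = X∖{ 1, 4 }
  [8 total]
Iteration 3: no new sets; the family is a σ-algebra.

|σ(𝒢)| = 8.  σ(𝒢) = { ∅, { 1 }, { 4 }, { 1, 4 }, { 2, 3 }, { 1, 2, 3 }, { 2, 3, 4 }, X }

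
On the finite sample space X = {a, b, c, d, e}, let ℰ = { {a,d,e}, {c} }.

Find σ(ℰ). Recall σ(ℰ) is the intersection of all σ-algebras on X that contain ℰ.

Answer: σ(ℰ) = { {}, {b}, {c}, {b,c}, {a,d,e}, {a,b,d,e}, {a,c,d,e}, X }

Derivation:
Start: ℰ ∪ {∅, X} = { {}, {c}, {a,d,e}, X }.
Pass 1: +3 →
  {b,c}  = ᶜ of {a,d,e}
  {a,b,d,e}  = ᶜ of {c}
  {a,c,d,e}  = {c} ∪ {a,d,e}
Pass 2: +1 →
  {b}  = ᶜ of {a,c,d,e}
Pass 3 adds nothing — fixpoint reached.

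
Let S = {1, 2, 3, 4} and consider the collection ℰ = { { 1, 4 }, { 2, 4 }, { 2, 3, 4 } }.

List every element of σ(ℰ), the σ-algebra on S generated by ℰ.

Initial family (5 sets): { ∅, { 1, 4 }, { 2, 4 }, { 2, 3, 4 }, S }.
Round 1 (4 new):
  { 1 }  = { 2, 3, 4 }ᶜ
  { 1, 3 }  = { 2, 4 }ᶜ
  { 2, 3 }  = { 1, 4 }ᶜ
  { 1, 2, 4 }  = { 1, 4 } ∪ { 2, 4 }
  [9 total]
Round 2 (3 new):
  { 3 }  = { 1, 2, 4 }ᶜ
  { 1, 2, 3 }  = { 2, 3 } ∪ { 1, 3 }
  { 1, 3, 4 }  = { 1, 4 } ∪ { 1, 3 }
  [12 total]
Round 3. New:
  { 2 }  = { 1, 3, 4 }ᶜ
  { 4 }  = { 1, 2, 3 }ᶜ
  [14 total]
Round 4: 2 new —
  { 1, 2 }  = { 2 } ∪ { 1 }
  { 3, 4 }  = { 3 } ∪ { 4 }
  [16 total]
Round 5: already closed under ᶜ and ∪.

σ(ℰ) = { ∅, { 1 }, { 2 }, { 3 }, { 4 }, { 1, 2 }, { 1, 3 }, { 1, 4 }, { 2, 3 }, { 2, 4 }, { 3, 4 }, { 1, 2, 3 }, { 1, 2, 4 }, { 1, 3, 4 }, { 2, 3, 4 }, S }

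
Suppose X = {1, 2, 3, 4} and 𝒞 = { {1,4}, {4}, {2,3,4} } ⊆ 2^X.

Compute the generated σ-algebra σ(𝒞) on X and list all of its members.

Answer: σ(𝒞) = { {}, {1}, {4}, {1,4}, {2,3}, {1,2,3}, {2,3,4}, X }

Check:
Take S₀ = 𝒞 ∪ {∅, X} = { {}, {4}, {1,4}, {2,3,4}, X }.
Round 1. New:
  {1}  = X∖{2,3,4}
  {2,3}  = X∖{1,4}
  {1,2,3}  = X∖{4}
  [8 total]
Round 2: stable.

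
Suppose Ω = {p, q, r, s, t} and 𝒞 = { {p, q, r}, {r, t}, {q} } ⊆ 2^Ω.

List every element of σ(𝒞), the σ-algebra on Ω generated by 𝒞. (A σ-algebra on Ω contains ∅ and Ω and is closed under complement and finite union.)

Initial family (5 sets): { {}, {q}, {r, t}, {p, q, r}, Ω }.
Pass 1 (5 new):
  {s, t}  = complement {p, q, r}
  {p, q, s}  = complement {r, t}
  {q, r, t}  = {r, t} ∪ {q}
  {p, q, r, t}  = {p, q, r} ∪ {r, t}
  {p, r, s, t}  = complement {q}
Pass 2 adds 7:
  {s}  = complement {p, q, r, t}
  {p, s}  = complement {q, r, t}
  {q, s, t}  = {q} ∪ {s, t}
  {r, s, t}  = {s, t} ∪ {r, t}
  {p, q, r, s}  = {p, q, r} ∪ {p, q, s}
  {p, q, s, t}  = {p, q, s} ∪ {s, t}
  {q, r, s, t}  = {s, t} ∪ {q, r, t}
Pass 3. New:
  {p}  = complement {q, r, s, t}
  {r}  = complement {p, q, s, t}
  {t}  = complement {p, q, r, s}
  {p, q}  = complement {r, s, t}
  {p, r}  = complement {q, s, t}
  {q, s}  = {s} ∪ {q}
  {p, s, t}  = {s, t} ∪ {p, s}
Pass 4 adds 8:
  {p, t}  = {t} ∪ {p}
  {q, r}  = complement {p, s, t}
  {q, t}  = {q} ∪ {t}
  {r, s}  = {r} ∪ {s}
  {p, q, t}  = {p, q} ∪ {t}
  {p, r, s}  = {r} ∪ {p, s}
  {p, r, t}  = complement {q, s}
  {q, r, s}  = {r} ∪ {q, s}
Pass 5: already closed under ᶜ and ∪.

Hence σ(𝒞) has 32 members: { {}, {p}, {q}, {r}, {s}, {t}, {p, q}, {p, r}, {p, s}, {p, t}, {q, r}, {q, s}, {q, t}, {r, s}, {r, t}, {s, t}, {p, q, r}, {p, q, s}, {p, q, t}, {p, r, s}, {p, r, t}, {p, s, t}, {q, r, s}, {q, r, t}, {q, s, t}, {r, s, t}, {p, q, r, s}, {p, q, r, t}, {p, q, s, t}, {p, r, s, t}, {q, r, s, t}, Ω }.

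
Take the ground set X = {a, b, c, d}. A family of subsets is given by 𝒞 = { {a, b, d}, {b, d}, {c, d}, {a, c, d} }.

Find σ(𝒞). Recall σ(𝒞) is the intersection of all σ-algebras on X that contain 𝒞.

Answer: σ(𝒞) = { {}, {a}, {b}, {c}, {d}, {a, b}, {a, c}, {a, d}, {b, c}, {b, d}, {c, d}, {a, b, c}, {a, b, d}, {a, c, d}, {b, c, d}, X }

Derivation:
Initial family (6 sets): { {}, {b, d}, {c, d}, {a, b, d}, {a, c, d}, X }.
Iteration 1 (5 new):
  {b}  = ᶜ of {a, c, d}
  {c}  = ᶜ of {a, b, d}
  {a, b}  = ᶜ of {c, d}
  {a, c}  = ᶜ of {b, d}
  {b, c, d}  = {c, d} ∪ {b, d}
  |family| = 11
Iteration 2 adds 3:
  {a}  = ᶜ of {b, c, d}
  {b, c}  = {b} ∪ {c}
  {a, b, c}  = {a, b} ∪ {c}
  |family| = 14
Iteration 3. New:
  {d}  = ᶜ of {a, b, c}
  {a, d}  = ᶜ of {b, c}
  |family| = 16
Iteration 4 adds nothing — fixpoint reached.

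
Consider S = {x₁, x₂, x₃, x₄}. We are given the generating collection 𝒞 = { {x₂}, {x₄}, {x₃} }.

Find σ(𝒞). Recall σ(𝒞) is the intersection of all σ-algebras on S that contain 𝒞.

Answer: σ(𝒞) = { {}, {x₁}, {x₂}, {x₃}, {x₄}, {x₁, x₂}, {x₁, x₃}, {x₁, x₄}, {x₂, x₃}, {x₂, x₄}, {x₃, x₄}, {x₁, x₂, x₃}, {x₁, x₂, x₄}, {x₁, x₃, x₄}, {x₂, x₃, x₄}, S }

Trace:
Initial family (5 sets): { {}, {x₂}, {x₃}, {x₄}, S }.
Iteration 1 (6 new):
  {x₂, x₃}  = {x₃} ∪ {x₂}
  {x₂, x₄}  = {x₄} ∪ {x₂}
  {x₃, x₄}  = {x₃} ∪ {x₄}
  {x₁, x₂, x₃}  = {x₄}ᶜ
  {x₁, x₂, x₄}  = {x₃}ᶜ
  {x₁, x₃, x₄}  = {x₂}ᶜ
  [11 total]
Iteration 2: 4 new —
  {x₁, x₂}  = {x₃, x₄}ᶜ
  {x₁, x₃}  = {x₂, x₄}ᶜ
  {x₁, x₄}  = {x₂, x₃}ᶜ
  {x₂, x₃, x₄}  = {x₃, x₄} ∪ {x₂}
  [15 total]
Iteration 3. New:
  {x₁}  = {x₂, x₃, x₄}ᶜ
  [16 total]
Iteration 4: already closed under ᶜ and ∪.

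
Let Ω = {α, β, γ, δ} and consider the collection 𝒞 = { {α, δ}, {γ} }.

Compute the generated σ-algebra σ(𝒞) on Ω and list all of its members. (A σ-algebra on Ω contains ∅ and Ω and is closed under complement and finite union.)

|σ(𝒞)| = 8.  σ(𝒞) = { ∅, {β}, {γ}, {α, δ}, {β, γ}, {α, β, δ}, {α, γ, δ}, Ω }

Working:
Start: 𝒞 ∪ {∅, Ω} = { ∅, {γ}, {α, δ}, Ω }.
Pass 1. New:
  {β, γ}  = ᶜ of {α, δ}
  {α, β, δ}  = ᶜ of {γ}
  {α, γ, δ}  = {γ} ∪ {α, δ}
  (now 7)
Pass 2 adds 1:
  {β}  = ᶜ of {α, γ, δ}
  (now 8)
Pass 3: stable.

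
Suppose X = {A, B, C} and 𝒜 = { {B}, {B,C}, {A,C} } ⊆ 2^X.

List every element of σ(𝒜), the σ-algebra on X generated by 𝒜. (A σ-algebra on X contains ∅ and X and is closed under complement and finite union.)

σ(𝒜) = { ∅, {A}, {B}, {C}, {A,B}, {A,C}, {B,C}, X }

Trace:
Start: 𝒜 ∪ {∅, X} = { ∅, {B}, {A,C}, {B,C}, X }.
Round 1: 1 new —
  {A}  = {B,C}ᶜ
Round 2. New:
  {A,B}  = {B} ∪ {A}
Round 3: +1 →
  {C}  = {A,B}ᶜ
Round 4: already closed under ᶜ and ∪.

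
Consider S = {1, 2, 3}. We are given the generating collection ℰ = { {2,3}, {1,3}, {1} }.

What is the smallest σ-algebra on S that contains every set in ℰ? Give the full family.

Start: ℰ ∪ {∅, S} = { ∅, {1}, {1,3}, {2,3}, S }.
Iteration 1: 1 new —
  {2}  = S∖{1,3}
Iteration 2. New:
  {1,2}  = {2} ∪ {1}
Iteration 3: 1 new —
  {3}  = S∖{1,2}
Iteration 4: already closed under ᶜ and ∪.

Hence σ(ℰ) has 8 members: { ∅, {1}, {2}, {3}, {1,2}, {1,3}, {2,3}, S }.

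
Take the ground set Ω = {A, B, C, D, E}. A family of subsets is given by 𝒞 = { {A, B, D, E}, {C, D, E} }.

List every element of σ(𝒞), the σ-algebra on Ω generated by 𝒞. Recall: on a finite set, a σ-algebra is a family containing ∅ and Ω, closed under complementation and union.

|σ(𝒞)| = 8.  σ(𝒞) = { ∅, {C}, {A, B}, {D, E}, {A, B, C}, {C, D, E}, {A, B, D, E}, Ω }

Check:
Initial family (4 sets): { ∅, {C, D, E}, {A, B, D, E}, Ω }.
Step 1: +2 →
  {C}  = complement {A, B, D, E}
  {A, B}  = complement {C, D, E}
  — 6 sets.
Step 2: +1 →
  {A, B, C}  = {C} ∪ {A, B}
  — 7 sets.
Step 3 adds 1:
  {D, E}  = complement {A, B, C}
  — 8 sets.
Step 4 adds nothing — fixpoint reached.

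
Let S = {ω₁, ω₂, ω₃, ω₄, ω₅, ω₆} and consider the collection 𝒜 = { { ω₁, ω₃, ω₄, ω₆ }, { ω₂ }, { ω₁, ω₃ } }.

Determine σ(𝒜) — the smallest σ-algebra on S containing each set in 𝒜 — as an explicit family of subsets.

σ(𝒜) (16 sets): { {  }, { ω₂ }, { ω₅ }, { ω₁, ω₃ }, { ω₂, ω₅ }, { ω₄, ω₆ }, { ω₁, ω₂, ω₃ }, { ω₁, ω₃, ω₅ }, { ω₂, ω₄, ω₆ }, { ω₄, ω₅, ω₆ }, { ω₁, ω₂, ω₃, ω₅ }, { ω₁, ω₃, ω₄, ω₆ }, { ω₂, ω₄, ω₅, ω₆ }, { ω₁, ω₂, ω₃, ω₄, ω₆ }, { ω₁, ω₃, ω₄, ω₅, ω₆ }, S }

Trace:
Seed the family with 𝒜 together with ∅ and S: { {  }, { ω₂ }, { ω₁, ω₃ }, { ω₁, ω₃, ω₄, ω₆ }, S }.
Round 1 adds 5:
  { ω₂, ω₅ }  = ᶜ of { ω₁, ω₃, ω₄, ω₆ }
  { ω₁, ω₂, ω₃ }  = { ω₁, ω₃ } ∪ { ω₂ }
  { ω₂, ω₄, ω₅, ω₆ }  = ᶜ of { ω₁, ω₃ }
  { ω₁, ω₂, ω₃, ω₄, ω₆ }  = { ω₁, ω₃, ω₄, ω₆ } ∪ { ω₂ }
  { ω₁, ω₃, ω₄, ω₅, ω₆ }  = ᶜ of { ω₂ }
  — 10 sets.
Round 2: 3 new —
  { ω₅ }  = ᶜ of { ω₁, ω₂, ω₃, ω₄, ω₆ }
  { ω₄, ω₅, ω₆ }  = ᶜ of { ω₁, ω₂, ω₃ }
  { ω₁, ω₂, ω₃, ω₅ }  = { ω₂, ω₅ } ∪ { ω₁, ω₂, ω₃ }
  — 13 sets.
Round 3 (2 new):
  { ω₄, ω₆ }  = ᶜ of { ω₁, ω₂, ω₃, ω₅ }
  { ω₁, ω₃, ω₅ }  = { ω₁, ω₃ } ∪ { ω₅ }
  — 15 sets.
Round 4 adds 1:
  { ω₂, ω₄, ω₆ }  = ᶜ of { ω₁, ω₃, ω₅ }
  — 16 sets.
Round 5 adds nothing — fixpoint reached.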